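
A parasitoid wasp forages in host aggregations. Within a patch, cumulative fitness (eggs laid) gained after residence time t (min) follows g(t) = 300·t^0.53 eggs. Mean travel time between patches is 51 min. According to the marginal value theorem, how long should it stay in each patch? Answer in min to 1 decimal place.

57.5 min

Optimal t* satisfies g'(t*) = g(t*)/(T + t*).
g'(t) = 0.53·300·t^-0.47. Setting 0.53·300·t^-0.47 = 300·t^0.53/(51+t) gives 0.53(51+t) = t, so 0.47·t = 0.53×51.
t* = 0.53×51/0.47 = 57.51 min.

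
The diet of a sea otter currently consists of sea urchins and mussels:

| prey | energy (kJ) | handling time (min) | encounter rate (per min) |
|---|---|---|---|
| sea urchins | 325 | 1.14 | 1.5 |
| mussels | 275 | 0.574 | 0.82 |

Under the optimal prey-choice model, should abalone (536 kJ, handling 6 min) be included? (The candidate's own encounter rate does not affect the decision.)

Intake rate on the current diet: R = (1.5×325 + 0.82×275) / (1 + 1.5×1.14 + 0.82×0.574) = 713/3.181 = 224.2 kJ/min.
Profitability of abalone: 536/6 = 89.33 kJ/min.
Since 89.33 < R, time spent handling abalone is better spent searching.

No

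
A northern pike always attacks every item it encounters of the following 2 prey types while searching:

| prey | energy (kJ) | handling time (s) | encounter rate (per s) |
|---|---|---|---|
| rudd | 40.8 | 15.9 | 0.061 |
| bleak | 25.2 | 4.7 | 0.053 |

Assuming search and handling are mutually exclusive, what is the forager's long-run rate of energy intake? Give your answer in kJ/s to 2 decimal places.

1.72 kJ/s

R = (0.061×40.8 + 0.053×25.2) / (1 + 0.061×15.9 + 0.053×4.7) = 3.824/2.219 = 1.723 kJ/s.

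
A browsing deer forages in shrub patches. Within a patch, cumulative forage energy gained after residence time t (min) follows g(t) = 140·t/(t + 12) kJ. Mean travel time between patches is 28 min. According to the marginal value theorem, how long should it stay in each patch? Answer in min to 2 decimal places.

Maximise g(t)/(T+t): set derivative to zero → g'(t)(T+t) = g(t).
g'(t) = 140·12/(t + 12)². Setting 140·12/(t+12)² = 140t/[(t+12)(28+t)] gives 12(28+t) = t(t+12), so t² = 12×28 = 336.
t* = √336 = 18.33 min.

18.33 min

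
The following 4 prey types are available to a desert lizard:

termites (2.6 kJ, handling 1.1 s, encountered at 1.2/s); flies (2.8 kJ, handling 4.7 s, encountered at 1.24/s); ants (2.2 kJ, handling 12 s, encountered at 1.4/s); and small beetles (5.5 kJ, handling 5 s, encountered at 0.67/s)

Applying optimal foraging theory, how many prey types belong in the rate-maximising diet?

Profitabilities (E/h, kJ/s): termites 2.36, small beetles 1.1, flies 0.596, ants 0.183. Add prey in this order while the next type's profitability exceeds the intake rate on those already taken.
Rate on top 1: 1.345. small beetles: 1.1 < 1.345 → exclude; stop.
Optimal diet: termites — 1 of 4 types.

1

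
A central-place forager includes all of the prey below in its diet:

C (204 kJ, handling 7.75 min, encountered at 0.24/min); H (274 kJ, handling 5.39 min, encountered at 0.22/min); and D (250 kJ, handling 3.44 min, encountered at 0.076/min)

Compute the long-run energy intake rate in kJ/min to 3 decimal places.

R = Σλ_iE_i / (1 + Σλ_ih_i)
Numerator: 0.24×204 + 0.22×274 + 0.076×250 = 128.2
Denominator: 1 + 0.24×7.75 + 0.22×5.39 + 0.076×3.44 = 4.307
R = 128.2/4.307 = 29.77 kJ/min

29.773 kJ/min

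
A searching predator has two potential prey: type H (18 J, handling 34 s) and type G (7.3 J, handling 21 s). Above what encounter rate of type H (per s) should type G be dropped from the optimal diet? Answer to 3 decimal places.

At the threshold, the rate on type H alone equals the profitability of type G: λ·18/(1 + λ·34) = 7.3/21 = 0.3476.
Rearranging, λ(18 − 0.3476×34) = 0.3476, so λ = 0.3476/6.181 = 0.05624 per s.

0.056 per s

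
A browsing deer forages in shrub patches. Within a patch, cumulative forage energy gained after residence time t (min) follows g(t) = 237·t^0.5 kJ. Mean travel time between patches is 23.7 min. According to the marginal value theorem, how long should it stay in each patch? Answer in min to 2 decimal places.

23.70 min

Maximise g(t)/(T+t): set derivative to zero → g'(t)(T+t) = g(t).
g'(t) = 0.5·237·t^-0.5. Setting 0.5·237·t^-0.5 = 237·t^0.5/(23.7+t) gives 0.5(23.7+t) = t, so 0.50·t = 0.5×23.7.
t* = 0.5×23.7/0.50 = 23.7 min.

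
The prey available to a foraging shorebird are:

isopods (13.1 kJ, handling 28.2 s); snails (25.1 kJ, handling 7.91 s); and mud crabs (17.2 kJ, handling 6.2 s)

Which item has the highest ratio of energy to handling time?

Profitability E/h (kJ/s): isopods = 13.1/28.2 = 0.465, snails = 25.1/7.91 = 3.17, mud crabs = 17.2/6.2 = 2.77.
Ranked: snails > mud crabs > isopods.

snails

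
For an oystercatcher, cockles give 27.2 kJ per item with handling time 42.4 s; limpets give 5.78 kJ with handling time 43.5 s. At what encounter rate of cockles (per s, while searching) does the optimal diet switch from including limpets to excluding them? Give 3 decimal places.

0.006 per s

At the threshold, the rate on cockles alone equals the profitability of limpets: λ·27.2/(1 + λ·42.4) = 5.78/43.5 = 0.1329.
Rearranging, λ(27.2 − 0.1329×42.4) = 0.1329, so λ = 0.1329/21.57 = 0.006161 per s.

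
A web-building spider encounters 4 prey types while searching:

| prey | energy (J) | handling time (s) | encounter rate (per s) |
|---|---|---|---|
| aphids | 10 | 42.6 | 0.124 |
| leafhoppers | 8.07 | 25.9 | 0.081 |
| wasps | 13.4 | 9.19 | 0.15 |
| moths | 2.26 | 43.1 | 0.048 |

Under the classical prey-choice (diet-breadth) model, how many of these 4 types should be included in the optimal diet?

E/h in descending order: wasps 1.46, leafhoppers 0.312, aphids 0.235, moths 0.0524 J/s. The optimal diet is the largest prefix of this list for which every included type satisfies E_i/h_i > R on the types above it.
Rate on top 1: 0.8451. leafhoppers: 0.312 < 0.8451 → exclude; stop.
Optimal diet: wasps — 1 of 4 types.

1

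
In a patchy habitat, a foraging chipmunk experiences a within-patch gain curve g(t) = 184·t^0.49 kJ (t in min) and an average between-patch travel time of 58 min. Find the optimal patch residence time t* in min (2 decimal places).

55.73 min

By the marginal value theorem, leave when the instantaneous gain rate g'(t) equals the habitat-wide average g(t)/(T + t).
g'(t) = 0.49·184·t^-0.51. Setting 0.49·184·t^-0.51 = 184·t^0.49/(58+t) gives 0.49(58+t) = t, so 0.51·t = 0.49×58.
t* = 0.49×58/0.51 = 55.73 min.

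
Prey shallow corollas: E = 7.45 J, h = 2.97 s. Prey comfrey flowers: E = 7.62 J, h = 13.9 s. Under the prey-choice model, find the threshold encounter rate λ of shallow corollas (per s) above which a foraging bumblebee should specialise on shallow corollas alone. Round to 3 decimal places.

0.094 per s

The zero-one rule: include comfrey flowers iff E₂/h₂ > λE₁/(1+λh₁). Equality gives the switch point.
λE₁h₂ = E₂ + λE₂h₁ ⇒ λ = E₂/(E₁h₂ − E₂h₁) = 7.62/(103.6 − 22.63) = 0.09416 per s.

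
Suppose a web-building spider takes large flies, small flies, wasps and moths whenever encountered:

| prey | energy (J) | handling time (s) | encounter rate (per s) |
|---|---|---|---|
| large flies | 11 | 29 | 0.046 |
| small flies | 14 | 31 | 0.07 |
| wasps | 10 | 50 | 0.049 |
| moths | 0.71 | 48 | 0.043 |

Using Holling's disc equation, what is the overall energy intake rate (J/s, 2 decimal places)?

0.22 J/s

R = Σλ_iE_i / (1 + Σλ_ih_i)
Numerator: 0.046×11 + 0.07×14 + 0.049×10 + 0.043×0.71 = 2.007
Denominator: 1 + 0.046×29 + 0.07×31 + 0.049×50 + 0.043×48 = 9.018
R = 2.007/9.018 = 0.2225 J/s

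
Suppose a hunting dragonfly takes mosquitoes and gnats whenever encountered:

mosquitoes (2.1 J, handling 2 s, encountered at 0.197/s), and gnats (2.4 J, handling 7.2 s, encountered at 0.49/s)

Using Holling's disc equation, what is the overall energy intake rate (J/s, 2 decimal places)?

0.32 J/s

Energy encountered per unit search time: 0.197×2.1 + 0.49×2.4 = 1.59 J/s.
Handling time per unit search time: 0.197×2 + 0.49×7.2 = 3.922.
Rate = 1.59/(1 + 3.922) = 0.323 J/s.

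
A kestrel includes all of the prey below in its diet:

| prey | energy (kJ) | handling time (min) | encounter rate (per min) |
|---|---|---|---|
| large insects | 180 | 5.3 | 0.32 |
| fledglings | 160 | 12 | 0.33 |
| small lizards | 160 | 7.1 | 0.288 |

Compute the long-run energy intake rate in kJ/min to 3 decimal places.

17.985 kJ/min

R = (0.32×180 + 0.33×160 + 0.288×160) / (1 + 0.32×5.3 + 0.33×12 + 0.288×7.1) = 156.5/8.701 = 17.98 kJ/min.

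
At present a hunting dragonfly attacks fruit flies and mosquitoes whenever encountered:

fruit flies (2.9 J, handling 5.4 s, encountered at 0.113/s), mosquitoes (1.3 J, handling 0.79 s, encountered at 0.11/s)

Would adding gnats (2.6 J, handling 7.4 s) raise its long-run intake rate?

Yes

Current rate: (0.113×2.9 + 0.11×1.3)/(1 + 0.113×5.4 + 0.11×0.79) = 0.2774 J/s.
Profitability of gnats: 2.6/7.4 = 0.3514 J/s.
Since 0.3514 > R, including gnats increases the long-run rate.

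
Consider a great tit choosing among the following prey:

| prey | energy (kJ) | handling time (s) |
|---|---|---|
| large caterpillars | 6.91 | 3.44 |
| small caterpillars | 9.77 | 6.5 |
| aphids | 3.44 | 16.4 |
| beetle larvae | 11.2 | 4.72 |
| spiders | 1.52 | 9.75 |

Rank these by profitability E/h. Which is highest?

beetle larvae

Profitability E/h (kJ/s): large caterpillars = 6.91/3.44 = 2.01, small caterpillars = 9.77/6.5 = 1.5, aphids = 3.44/16.4 = 0.21, beetle larvae = 11.2/4.72 = 2.37, spiders = 1.52/9.75 = 0.156.
Ranked: beetle larvae > large caterpillars > small caterpillars > aphids > spiders.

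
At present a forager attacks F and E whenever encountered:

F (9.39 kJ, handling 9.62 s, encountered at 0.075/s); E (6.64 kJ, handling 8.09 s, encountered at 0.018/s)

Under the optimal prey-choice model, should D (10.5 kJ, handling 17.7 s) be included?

Yes

Intake rate on the current diet: R = (0.075×9.39 + 0.018×6.64) / (1 + 0.075×9.62 + 0.018×8.09) = 0.8238/1.867 = 0.4412 kJ/s.
Profitability of D: 10.5/17.7 = 0.5932 kJ/s.
Since 0.5932 > R, including D increases the long-run rate.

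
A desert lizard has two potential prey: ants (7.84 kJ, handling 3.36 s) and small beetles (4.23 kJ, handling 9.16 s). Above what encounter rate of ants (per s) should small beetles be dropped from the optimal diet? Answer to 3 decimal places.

The zero-one rule: include small beetles iff E₂/h₂ > λE₁/(1+λh₁). Equality gives the switch point.
λE₁h₂ = E₂ + λE₂h₁ ⇒ λ = E₂/(E₁h₂ − E₂h₁) = 4.23/(71.81 − 14.21) = 0.07344 per s.

0.073 per s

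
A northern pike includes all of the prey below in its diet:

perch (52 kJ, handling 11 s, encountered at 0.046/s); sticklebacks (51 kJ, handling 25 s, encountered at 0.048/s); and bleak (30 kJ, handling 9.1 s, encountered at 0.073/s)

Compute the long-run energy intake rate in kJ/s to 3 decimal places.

R = Σλ_iE_i / (1 + Σλ_ih_i)
Numerator: 0.046×52 + 0.048×51 + 0.073×30 = 7.03
Denominator: 1 + 0.046×11 + 0.048×25 + 0.073×9.1 = 3.37
R = 7.03/3.37 = 2.086 kJ/s

2.086 kJ/s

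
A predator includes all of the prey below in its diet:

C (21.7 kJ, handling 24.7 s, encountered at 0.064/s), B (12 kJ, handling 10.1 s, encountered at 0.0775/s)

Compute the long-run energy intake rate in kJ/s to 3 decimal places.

R = Σλ_iE_i / (1 + Σλ_ih_i)
Numerator: 0.064×21.7 + 0.0775×12 = 2.319
Denominator: 1 + 0.064×24.7 + 0.0775×10.1 = 3.364
R = 2.319/3.364 = 0.6894 kJ/s

0.689 kJ/s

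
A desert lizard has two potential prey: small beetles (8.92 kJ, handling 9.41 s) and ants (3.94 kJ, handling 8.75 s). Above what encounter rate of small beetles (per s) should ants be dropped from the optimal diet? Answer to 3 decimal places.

0.096 per s

At the threshold, the rate on small beetles alone equals the profitability of ants: λ·8.92/(1 + λ·9.41) = 3.94/8.75 = 0.4503.
Rearranging, λ(8.92 − 0.4503×9.41) = 0.4503, so λ = 0.4503/4.683 = 0.09616 per s.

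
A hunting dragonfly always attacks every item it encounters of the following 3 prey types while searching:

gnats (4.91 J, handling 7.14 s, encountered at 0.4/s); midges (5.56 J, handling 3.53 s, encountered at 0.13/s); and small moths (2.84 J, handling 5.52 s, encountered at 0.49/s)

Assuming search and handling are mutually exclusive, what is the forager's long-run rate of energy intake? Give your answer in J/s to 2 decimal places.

R = Σλ_iE_i / (1 + Σλ_ih_i)
Numerator: 0.4×4.91 + 0.13×5.56 + 0.49×2.84 = 4.078
Denominator: 1 + 0.4×7.14 + 0.13×3.53 + 0.49×5.52 = 7.02
R = 4.078/7.02 = 0.581 J/s

0.58 J/s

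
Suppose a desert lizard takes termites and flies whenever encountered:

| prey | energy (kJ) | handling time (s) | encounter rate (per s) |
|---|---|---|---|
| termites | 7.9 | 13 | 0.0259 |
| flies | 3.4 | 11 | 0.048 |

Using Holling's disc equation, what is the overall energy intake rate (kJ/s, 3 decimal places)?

R = (0.0259×7.9 + 0.048×3.4) / (1 + 0.0259×13 + 0.048×11) = 0.3678/1.865 = 0.1972 kJ/s.

0.197 kJ/s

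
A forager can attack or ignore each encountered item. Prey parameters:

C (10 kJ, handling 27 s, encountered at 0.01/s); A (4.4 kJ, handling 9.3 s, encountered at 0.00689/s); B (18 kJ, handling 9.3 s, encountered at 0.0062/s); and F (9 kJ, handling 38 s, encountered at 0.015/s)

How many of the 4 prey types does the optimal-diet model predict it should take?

Rank by E/h (kJ/s): B 1.94, A 0.473, C 0.37, F 0.237. Include each in turn until the next type's E/h falls below the running intake rate.
Rate on top 1: 0.1055. A: 0.473 > 0.1055 → include.
Rate on top 2: 0.1265. C: 0.37 > 0.1265 → include.
Rate on top 3: 0.1738. F: 0.237 > 0.1738 → include.
Optimal diet: B, A, C, F — 4 of 4 types.

4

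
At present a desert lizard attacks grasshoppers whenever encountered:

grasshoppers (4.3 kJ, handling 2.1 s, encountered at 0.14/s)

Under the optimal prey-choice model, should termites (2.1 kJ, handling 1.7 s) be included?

Intake rate on the current diet: R = (0.14×4.3) / (1 + 0.14×2.1) = 0.602/1.294 = 0.4652 kJ/s.
Profitability of termites: 2.1/1.7 = 1.235 kJ/s.
1.235 > 0.4652, so adding termites raises the average — include it.

Yes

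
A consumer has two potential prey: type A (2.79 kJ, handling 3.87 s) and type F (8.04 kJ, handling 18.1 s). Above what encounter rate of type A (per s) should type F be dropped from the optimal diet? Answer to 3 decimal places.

0.415 per s

Drop type F once their profitability E₂/h₂ falls below the rate achievable on type A alone: E₂/h₂ = λE₁/(1 + λh₁).
Solve for λ: λE₁h₂ = E₂(1 + λh₁) → λ(E₁h₂ − E₂h₁) = E₂ → λ = E₂/(E₁h₂ − E₂h₁).
λ = 8.04/(2.79×18.1 − 8.04×3.87) = 8.04/19.38 = 0.4148 per s.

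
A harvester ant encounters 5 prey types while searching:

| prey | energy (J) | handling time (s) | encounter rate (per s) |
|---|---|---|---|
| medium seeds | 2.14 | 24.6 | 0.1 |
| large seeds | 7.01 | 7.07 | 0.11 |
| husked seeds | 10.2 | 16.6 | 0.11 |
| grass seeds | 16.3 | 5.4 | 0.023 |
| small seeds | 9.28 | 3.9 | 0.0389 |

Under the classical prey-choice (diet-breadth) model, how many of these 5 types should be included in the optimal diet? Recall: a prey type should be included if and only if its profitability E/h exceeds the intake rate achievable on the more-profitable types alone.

3

Profitabilities (E/h, J/s): grass seeds 3.02, small seeds 2.38, large seeds 0.992, husked seeds 0.614, medium seeds 0.087. Add prey in this order while the next type's profitability exceeds the intake rate on those already taken.
Rate on top 1: 0.3335. small seeds: 2.38 > 0.3335 → include.
Rate on top 2: 0.5768. large seeds: 0.992 > 0.5768 → include.
Rate on top 3: 0.7338. husked seeds: 0.614 < 0.7338 → exclude; stop.
Optimal diet: grass seeds, small seeds, large seeds — 3 of 5 types.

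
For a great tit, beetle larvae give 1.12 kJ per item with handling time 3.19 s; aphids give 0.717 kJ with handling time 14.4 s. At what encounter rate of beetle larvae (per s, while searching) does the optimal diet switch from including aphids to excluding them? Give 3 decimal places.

0.052 per s

Drop aphids once their profitability E₂/h₂ falls below the rate achievable on beetle larvae alone: E₂/h₂ = λE₁/(1 + λh₁).
Solve for λ: λE₁h₂ = E₂(1 + λh₁) → λ(E₁h₂ − E₂h₁) = E₂ → λ = E₂/(E₁h₂ − E₂h₁).
λ = 0.717/(1.12×14.4 − 0.717×3.19) = 0.717/13.84 = 0.0518 per s.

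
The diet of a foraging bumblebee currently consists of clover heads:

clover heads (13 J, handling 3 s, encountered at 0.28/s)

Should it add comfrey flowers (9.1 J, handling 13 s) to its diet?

No

Intake rate on the current diet: R = (0.28×13) / (1 + 0.28×3) = 3.64/1.84 = 1.978 J/s.
Profitability of comfrey flowers: 9.1/13 = 0.7 J/s.
0.7 < 1.978, so adding comfrey flowers would lower the average — exclude it.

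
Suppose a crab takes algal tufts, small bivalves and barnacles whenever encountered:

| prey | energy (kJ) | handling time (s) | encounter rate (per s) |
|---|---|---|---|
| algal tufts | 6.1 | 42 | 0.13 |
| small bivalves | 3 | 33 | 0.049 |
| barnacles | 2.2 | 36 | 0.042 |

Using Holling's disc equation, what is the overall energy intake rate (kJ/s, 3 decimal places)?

0.108 kJ/s

R = (0.13×6.1 + 0.049×3 + 0.042×2.2) / (1 + 0.13×42 + 0.049×33 + 0.042×36) = 1.032/9.589 = 0.1077 kJ/s.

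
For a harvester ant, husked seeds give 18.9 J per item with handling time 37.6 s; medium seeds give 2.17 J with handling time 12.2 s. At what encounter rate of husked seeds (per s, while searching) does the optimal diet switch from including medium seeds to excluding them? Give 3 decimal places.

At the threshold, the rate on husked seeds alone equals the profitability of medium seeds: λ·18.9/(1 + λ·37.6) = 2.17/12.2 = 0.1779.
Rearranging, λ(18.9 − 0.1779×37.6) = 0.1779, so λ = 0.1779/12.21 = 0.01456 per s.

0.015 per s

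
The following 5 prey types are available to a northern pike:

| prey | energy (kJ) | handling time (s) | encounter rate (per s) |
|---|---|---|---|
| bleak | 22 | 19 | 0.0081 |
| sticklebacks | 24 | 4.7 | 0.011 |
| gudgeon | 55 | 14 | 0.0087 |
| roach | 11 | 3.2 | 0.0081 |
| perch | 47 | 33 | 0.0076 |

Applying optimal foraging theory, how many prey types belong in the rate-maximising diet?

5

Profitabilities (E/h, kJ/s): sticklebacks 5.11, gudgeon 3.93, roach 3.44, perch 1.42, bleak 1.16. Add prey in this order while the next type's profitability exceeds the intake rate on those already taken.
Rate on top 1: 0.251. gudgeon: 3.93 > 0.251 → include.
Rate on top 2: 0.6327. roach: 3.44 > 0.6327 → include.
Rate on top 3: 0.6933. perch: 1.42 > 0.6933 → include.
Rate on top 4: 0.8197. bleak: 1.16 > 0.8197 → include.
Optimal diet: sticklebacks, gudgeon, roach, perch, bleak — 5 of 5 types.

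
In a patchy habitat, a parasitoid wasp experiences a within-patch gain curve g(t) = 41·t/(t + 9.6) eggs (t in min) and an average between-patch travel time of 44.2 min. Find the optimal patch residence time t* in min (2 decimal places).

20.60 min

Optimal t* satisfies g'(t*) = g(t*)/(T + t*).
g'(t) = 41·9.6/(t + 9.6)². Setting 41·9.6/(t+9.6)² = 41t/[(t+9.6)(44.2+t)] gives 9.6(44.2+t) = t(t+9.6), so t² = 9.6×44.2 = 424.3.
t* = √424.3 = 20.6 min.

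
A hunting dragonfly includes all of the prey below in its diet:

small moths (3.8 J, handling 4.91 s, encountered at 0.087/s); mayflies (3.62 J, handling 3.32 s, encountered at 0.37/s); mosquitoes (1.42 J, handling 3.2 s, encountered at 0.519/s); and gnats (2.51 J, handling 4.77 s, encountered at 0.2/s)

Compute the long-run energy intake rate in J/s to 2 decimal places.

Energy encountered per unit search time: 0.087×3.8 + 0.37×3.62 + 0.519×1.42 + 0.2×2.51 = 2.909 J/s.
Handling time per unit search time: 0.087×4.91 + 0.37×3.32 + 0.519×3.2 + 0.2×4.77 = 4.27.
Rate = 2.909/(1 + 4.27) = 0.5519 J/s.

0.55 J/s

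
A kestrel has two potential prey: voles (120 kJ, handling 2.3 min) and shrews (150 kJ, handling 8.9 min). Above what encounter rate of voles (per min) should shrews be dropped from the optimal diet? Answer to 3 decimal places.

0.207 per min

Drop shrews once their profitability E₂/h₂ falls below the rate achievable on voles alone: E₂/h₂ = λE₁/(1 + λh₁).
Solve for λ: λE₁h₂ = E₂(1 + λh₁) → λ(E₁h₂ − E₂h₁) = E₂ → λ = E₂/(E₁h₂ − E₂h₁).
λ = 150/(120×8.9 − 150×2.3) = 150/723 = 0.2075 per min.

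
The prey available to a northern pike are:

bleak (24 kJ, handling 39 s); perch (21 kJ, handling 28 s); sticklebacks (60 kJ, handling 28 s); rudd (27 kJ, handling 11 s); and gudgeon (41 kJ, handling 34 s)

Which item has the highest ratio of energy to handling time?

rudd

In descending order of E/h:
rudd: 27/11 = 2.45 kJ/s
sticklebacks: 60/28 = 2.14 kJ/s
gudgeon: 41/34 = 1.21 kJ/s
perch: 21/28 = 0.75 kJ/s
bleak: 24/39 = 0.615 kJ/s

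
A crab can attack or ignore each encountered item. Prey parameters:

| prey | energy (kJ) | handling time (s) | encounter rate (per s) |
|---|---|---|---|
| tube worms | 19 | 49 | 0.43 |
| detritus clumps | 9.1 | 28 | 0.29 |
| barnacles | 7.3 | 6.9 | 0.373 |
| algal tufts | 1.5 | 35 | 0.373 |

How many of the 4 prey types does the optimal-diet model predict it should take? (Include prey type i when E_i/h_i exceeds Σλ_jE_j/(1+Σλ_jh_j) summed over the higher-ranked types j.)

Profitabilities (E/h, kJ/s): barnacles 1.06, tube worms 0.388, detritus clumps 0.325, algal tufts 0.0429. Add prey in this order while the next type's profitability exceeds the intake rate on those already taken.
Rate on top 1: 0.7619. tube worms: 0.388 < 0.7619 → exclude; stop.
Optimal diet: barnacles — 1 of 4 types.

1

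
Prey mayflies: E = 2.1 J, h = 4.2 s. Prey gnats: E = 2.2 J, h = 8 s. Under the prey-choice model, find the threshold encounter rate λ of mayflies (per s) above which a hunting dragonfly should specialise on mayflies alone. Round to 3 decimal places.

0.291 per s

At the threshold, the rate on mayflies alone equals the profitability of gnats: λ·2.1/(1 + λ·4.2) = 2.2/8 = 0.275.
Rearranging, λ(2.1 − 0.275×4.2) = 0.275, so λ = 0.275/0.945 = 0.291 per s.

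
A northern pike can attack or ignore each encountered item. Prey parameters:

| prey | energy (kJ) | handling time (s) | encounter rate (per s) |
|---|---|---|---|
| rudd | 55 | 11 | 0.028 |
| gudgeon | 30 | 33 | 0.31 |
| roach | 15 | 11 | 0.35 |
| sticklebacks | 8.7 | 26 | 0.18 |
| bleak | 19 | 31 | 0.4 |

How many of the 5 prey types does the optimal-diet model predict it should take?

2

E/h in descending order: rudd 5, roach 1.36, gudgeon 0.909, bleak 0.613, sticklebacks 0.335 kJ/s. The optimal diet is the largest prefix of this list for which every included type satisfies E_i/h_i > R on the types above it.
Rate on top 1: 1.177. roach: 1.36 > 1.177 → include.
Rate on top 2: 1.316. gudgeon: 0.909 < 1.316 → exclude; stop.
Optimal diet: rudd, roach — 2 of 5 types.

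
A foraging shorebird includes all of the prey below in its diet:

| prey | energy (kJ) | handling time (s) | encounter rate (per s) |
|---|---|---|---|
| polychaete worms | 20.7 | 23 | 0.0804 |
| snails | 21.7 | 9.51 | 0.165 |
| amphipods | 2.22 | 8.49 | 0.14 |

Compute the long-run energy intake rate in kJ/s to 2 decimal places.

0.99 kJ/s

Energy encountered per unit search time: 0.0804×20.7 + 0.165×21.7 + 0.14×2.22 = 5.556 kJ/s.
Handling time per unit search time: 0.0804×23 + 0.165×9.51 + 0.14×8.49 = 4.607.
Rate = 5.556/(1 + 4.607) = 0.9908 kJ/s.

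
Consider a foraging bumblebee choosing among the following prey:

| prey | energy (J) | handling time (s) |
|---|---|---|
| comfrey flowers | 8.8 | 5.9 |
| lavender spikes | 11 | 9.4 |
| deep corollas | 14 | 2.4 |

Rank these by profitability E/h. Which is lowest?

In descending order of E/h:
deep corollas: 14/2.4 = 5.83 J/s
comfrey flowers: 8.8/5.9 = 1.49 J/s
lavender spikes: 11/9.4 = 1.17 J/s

lavender spikes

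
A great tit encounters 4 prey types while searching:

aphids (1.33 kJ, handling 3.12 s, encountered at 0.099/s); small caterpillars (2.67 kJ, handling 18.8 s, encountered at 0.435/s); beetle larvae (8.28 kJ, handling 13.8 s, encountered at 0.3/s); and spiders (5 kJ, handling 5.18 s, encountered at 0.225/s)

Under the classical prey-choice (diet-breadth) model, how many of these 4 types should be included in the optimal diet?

Rank by E/h (kJ/s): spiders 0.965, beetle larvae 0.6, aphids 0.426, small caterpillars 0.142. Include each in turn until the next type's E/h falls below the running intake rate.
Rate on top 1: 0.5195. beetle larvae: 0.6 > 0.5195 → include.
Rate on top 2: 0.5724. aphids: 0.426 < 0.5724 → exclude; stop.
Optimal diet: spiders, beetle larvae — 2 of 4 types.

2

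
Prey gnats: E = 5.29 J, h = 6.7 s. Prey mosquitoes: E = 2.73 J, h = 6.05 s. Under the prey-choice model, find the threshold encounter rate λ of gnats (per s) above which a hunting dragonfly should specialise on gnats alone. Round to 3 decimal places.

0.199 per s

At the threshold, the rate on gnats alone equals the profitability of mosquitoes: λ·5.29/(1 + λ·6.7) = 2.73/6.05 = 0.4512.
Rearranging, λ(5.29 − 0.4512×6.7) = 0.4512, so λ = 0.4512/2.267 = 0.1991 per s.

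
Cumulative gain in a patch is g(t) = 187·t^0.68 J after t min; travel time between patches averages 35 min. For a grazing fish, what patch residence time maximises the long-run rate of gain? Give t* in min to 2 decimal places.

74.38 min

Optimal t* satisfies g'(t*) = g(t*)/(T + t*).
g'(t) = 0.68·187·t^-0.32. Setting 0.68·187·t^-0.32 = 187·t^0.68/(35+t) gives 0.68(35+t) = t, so 0.32·t = 0.68×35.
t* = 0.68×35/0.32 = 74.38 min.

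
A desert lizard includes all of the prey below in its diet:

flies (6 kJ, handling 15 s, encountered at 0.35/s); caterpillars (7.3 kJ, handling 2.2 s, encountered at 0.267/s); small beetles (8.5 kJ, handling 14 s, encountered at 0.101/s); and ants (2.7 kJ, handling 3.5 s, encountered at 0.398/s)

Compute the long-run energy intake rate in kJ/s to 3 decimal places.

0.620 kJ/s

Energy encountered per unit search time: 0.35×6 + 0.267×7.3 + 0.101×8.5 + 0.398×2.7 = 5.982 kJ/s.
Handling time per unit search time: 0.35×15 + 0.267×2.2 + 0.101×14 + 0.398×3.5 = 8.644.
Rate = 5.982/(1 + 8.644) = 0.6203 kJ/s.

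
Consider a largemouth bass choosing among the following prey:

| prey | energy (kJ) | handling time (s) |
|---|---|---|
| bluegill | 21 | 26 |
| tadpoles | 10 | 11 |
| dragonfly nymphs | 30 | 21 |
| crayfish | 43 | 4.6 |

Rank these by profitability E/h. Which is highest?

crayfish

Profitability E/h (kJ/s): bluegill = 21/26 = 0.808, tadpoles = 10/11 = 0.909, dragonfly nymphs = 30/21 = 1.43, crayfish = 43/4.6 = 9.35.
Ranked: crayfish > dragonfly nymphs > tadpoles > bluegill.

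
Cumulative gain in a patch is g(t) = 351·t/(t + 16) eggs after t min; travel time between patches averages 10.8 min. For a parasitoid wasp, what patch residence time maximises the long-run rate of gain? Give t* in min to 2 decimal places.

Maximise g(t)/(T+t): set derivative to zero → g'(t)(T+t) = g(t).
g'(t) = 351·16/(t + 16)². Setting 351·16/(t+16)² = 351t/[(t+16)(10.8+t)] gives 16(10.8+t) = t(t+16), so t² = 16×10.8 = 172.8.
t* = √172.8 = 13.15 min.

13.15 min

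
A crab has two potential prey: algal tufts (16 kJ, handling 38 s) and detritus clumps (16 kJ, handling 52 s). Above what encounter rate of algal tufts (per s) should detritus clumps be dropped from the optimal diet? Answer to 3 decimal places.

The zero-one rule: include detritus clumps iff E₂/h₂ > λE₁/(1+λh₁). Equality gives the switch point.
λE₁h₂ = E₂ + λE₂h₁ ⇒ λ = E₂/(E₁h₂ − E₂h₁) = 16/(832 − 608) = 0.07143 per s.

0.071 per s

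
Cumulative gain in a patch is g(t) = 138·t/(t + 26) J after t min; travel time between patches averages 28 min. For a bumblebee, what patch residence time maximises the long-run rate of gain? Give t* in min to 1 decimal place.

27.0 min

Maximise g(t)/(T+t): set derivative to zero → g'(t)(T+t) = g(t).
g'(t) = 138·26/(t + 26)². Setting 138·26/(t+26)² = 138t/[(t+26)(28+t)] gives 26(28+t) = t(t+26), so t² = 26×28 = 728.
t* = √728 = 26.98 min.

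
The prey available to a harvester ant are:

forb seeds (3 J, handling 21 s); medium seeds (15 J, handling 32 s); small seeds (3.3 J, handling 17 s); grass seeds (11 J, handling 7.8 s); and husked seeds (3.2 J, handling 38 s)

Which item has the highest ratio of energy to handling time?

grass seeds

In descending order of E/h:
grass seeds: 11/7.8 = 1.41 J/s
medium seeds: 15/32 = 0.469 J/s
small seeds: 3.3/17 = 0.194 J/s
forb seeds: 3/21 = 0.143 J/s
husked seeds: 3.2/38 = 0.0842 J/s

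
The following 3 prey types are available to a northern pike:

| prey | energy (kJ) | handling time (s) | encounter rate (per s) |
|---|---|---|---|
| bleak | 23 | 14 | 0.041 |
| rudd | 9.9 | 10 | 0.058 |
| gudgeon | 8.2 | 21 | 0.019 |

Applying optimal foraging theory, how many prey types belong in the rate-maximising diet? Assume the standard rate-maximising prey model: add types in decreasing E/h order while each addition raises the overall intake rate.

2

Rank by E/h (kJ/s): bleak 1.64, rudd 0.99, gudgeon 0.39. Include each in turn until the next type's E/h falls below the running intake rate.
Rate on top 1: 0.5991. rudd: 0.99 > 0.5991 → include.
Rate on top 2: 0.7044. gudgeon: 0.39 < 0.7044 → exclude; stop.
Optimal diet: bleak, rudd — 2 of 3 types.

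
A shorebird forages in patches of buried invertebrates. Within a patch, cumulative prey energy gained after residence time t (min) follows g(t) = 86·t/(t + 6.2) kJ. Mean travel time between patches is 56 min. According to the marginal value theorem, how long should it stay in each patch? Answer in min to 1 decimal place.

Maximise g(t)/(T+t): set derivative to zero → g'(t)(T+t) = g(t).
g'(t) = 86·6.2/(t + 6.2)². Setting 86·6.2/(t+6.2)² = 86t/[(t+6.2)(56+t)] gives 6.2(56+t) = t(t+6.2), so t² = 6.2×56 = 347.2.
t* = √347.2 = 18.63 min.

18.6 min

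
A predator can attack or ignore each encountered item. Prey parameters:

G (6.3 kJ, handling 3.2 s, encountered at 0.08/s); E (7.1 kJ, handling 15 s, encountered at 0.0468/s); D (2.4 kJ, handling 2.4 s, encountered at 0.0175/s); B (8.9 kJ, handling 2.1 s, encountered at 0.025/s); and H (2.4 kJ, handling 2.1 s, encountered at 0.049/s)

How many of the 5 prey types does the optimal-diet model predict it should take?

E/h in descending order: B 4.24, G 1.97, H 1.14, D 1, E 0.473 kJ/s. The optimal diet is the largest prefix of this list for which every included type satisfies E_i/h_i > R on the types above it.
Rate on top 1: 0.2114. G: 1.97 > 0.2114 → include.
Rate on top 2: 0.5552. H: 1.14 > 0.5552 → include.
Rate on top 3: 0.5981. D: 1 > 0.5981 → include.
Rate on top 4: 0.6097. E: 0.473 < 0.6097 → exclude; stop.
Optimal diet: B, G, H, D — 4 of 5 types.

4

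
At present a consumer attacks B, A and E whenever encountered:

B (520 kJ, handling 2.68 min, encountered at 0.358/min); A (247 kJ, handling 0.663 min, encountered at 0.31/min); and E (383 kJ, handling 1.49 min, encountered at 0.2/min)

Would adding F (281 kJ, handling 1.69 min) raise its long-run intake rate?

On B, A and E alone, R = ΣλE/(1+Σλh) = 339.3/2.463 = 137.8 kJ/min.
F: E/h = 281/1.69 = 166.3 kJ/min.
166.3 > 137.8, so adding F raises the average — include it.

Yes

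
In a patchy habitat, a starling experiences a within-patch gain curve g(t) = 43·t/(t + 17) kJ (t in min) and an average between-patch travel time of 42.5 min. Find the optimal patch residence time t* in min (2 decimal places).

26.88 min

Maximise g(t)/(T+t): set derivative to zero → g'(t)(T+t) = g(t).
g'(t) = 43·17/(t + 17)². Setting 43·17/(t+17)² = 43t/[(t+17)(42.5+t)] gives 17(42.5+t) = t(t+17), so t² = 17×42.5 = 722.5.
t* = √722.5 = 26.88 min.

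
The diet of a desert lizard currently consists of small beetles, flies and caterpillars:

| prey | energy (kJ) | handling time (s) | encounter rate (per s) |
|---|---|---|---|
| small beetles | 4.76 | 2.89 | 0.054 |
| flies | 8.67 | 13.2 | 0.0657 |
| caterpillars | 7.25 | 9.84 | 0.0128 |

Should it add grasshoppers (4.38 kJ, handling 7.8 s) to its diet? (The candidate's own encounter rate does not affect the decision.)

Yes

Intake rate on the current diet: R = (0.054×4.76 + 0.0657×8.67 + 0.0128×7.25) / (1 + 0.054×2.89 + 0.0657×13.2 + 0.0128×9.84) = 0.9195/2.149 = 0.4278 kJ/s.
grasshoppers: E/h = 4.38/7.8 = 0.5615 kJ/s.
Since 0.5615 > R, including grasshoppers increases the long-run rate.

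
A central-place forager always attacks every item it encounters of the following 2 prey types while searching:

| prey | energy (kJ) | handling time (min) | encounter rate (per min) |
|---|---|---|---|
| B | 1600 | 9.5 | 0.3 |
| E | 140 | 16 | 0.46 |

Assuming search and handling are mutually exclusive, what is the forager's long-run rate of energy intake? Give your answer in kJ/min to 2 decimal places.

Energy encountered per unit search time: 0.3×1600 + 0.46×140 = 544.4 kJ/min.
Handling time per unit search time: 0.3×9.5 + 0.46×16 = 10.21.
Rate = 544.4/(1 + 10.21) = 48.56 kJ/min.

48.56 kJ/min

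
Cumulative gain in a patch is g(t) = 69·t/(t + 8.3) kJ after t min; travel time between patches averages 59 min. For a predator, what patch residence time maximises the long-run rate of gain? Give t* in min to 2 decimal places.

22.13 min

Maximise g(t)/(T+t): set derivative to zero → g'(t)(T+t) = g(t).
g'(t) = 69·8.3/(t + 8.3)². Setting 69·8.3/(t+8.3)² = 69t/[(t+8.3)(59+t)] gives 8.3(59+t) = t(t+8.3), so t² = 8.3×59 = 489.7.
t* = √489.7 = 22.13 min.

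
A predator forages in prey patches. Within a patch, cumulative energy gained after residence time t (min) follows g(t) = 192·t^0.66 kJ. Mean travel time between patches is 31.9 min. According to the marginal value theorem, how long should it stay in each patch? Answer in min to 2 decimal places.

61.92 min

By the marginal value theorem, leave when the instantaneous gain rate g'(t) equals the habitat-wide average g(t)/(T + t).
g'(t) = 0.66·192·t^-0.34. Setting 0.66·192·t^-0.34 = 192·t^0.66/(31.9+t) gives 0.66(31.9+t) = t, so 0.34·t = 0.66×31.9.
t* = 0.66×31.9/0.34 = 61.92 min.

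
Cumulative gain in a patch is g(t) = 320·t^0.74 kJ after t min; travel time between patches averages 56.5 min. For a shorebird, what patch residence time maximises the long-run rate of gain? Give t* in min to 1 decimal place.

Optimal t* satisfies g'(t*) = g(t*)/(T + t*).
g'(t) = 0.74·320·t^-0.26. Setting 0.74·320·t^-0.26 = 320·t^0.74/(56.5+t) gives 0.74(56.5+t) = t, so 0.26·t = 0.74×56.5.
t* = 0.74×56.5/0.26 = 160.8 min.

160.8 min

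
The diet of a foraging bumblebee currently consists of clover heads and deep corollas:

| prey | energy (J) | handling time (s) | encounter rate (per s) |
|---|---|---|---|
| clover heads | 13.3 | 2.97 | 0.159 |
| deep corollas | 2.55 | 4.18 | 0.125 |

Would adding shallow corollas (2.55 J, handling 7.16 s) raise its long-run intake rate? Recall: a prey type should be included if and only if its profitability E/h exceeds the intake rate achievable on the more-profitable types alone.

No

Current rate: (0.159×13.3 + 0.125×2.55)/(1 + 0.159×2.97 + 0.125×4.18) = 1.22 J/s.
shallow corollas: E/h = 2.55/7.16 = 0.3561 J/s.
0.3561 < 1.22, so adding shallow corollas would lower the average — exclude it.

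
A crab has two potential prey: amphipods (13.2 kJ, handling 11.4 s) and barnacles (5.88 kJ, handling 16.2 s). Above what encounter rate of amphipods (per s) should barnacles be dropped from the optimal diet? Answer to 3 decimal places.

Drop barnacles once their profitability E₂/h₂ falls below the rate achievable on amphipods alone: E₂/h₂ = λE₁/(1 + λh₁).
Solve for λ: λE₁h₂ = E₂(1 + λh₁) → λ(E₁h₂ − E₂h₁) = E₂ → λ = E₂/(E₁h₂ − E₂h₁).
λ = 5.88/(13.2×16.2 − 5.88×11.4) = 5.88/146.8 = 0.04005 per s.

0.040 per s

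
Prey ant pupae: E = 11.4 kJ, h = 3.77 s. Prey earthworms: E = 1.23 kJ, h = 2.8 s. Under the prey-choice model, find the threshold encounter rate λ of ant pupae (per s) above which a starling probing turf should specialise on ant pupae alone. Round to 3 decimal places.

0.045 per s

The zero-one rule: include earthworms iff E₂/h₂ > λE₁/(1+λh₁). Equality gives the switch point.
λE₁h₂ = E₂ + λE₂h₁ ⇒ λ = E₂/(E₁h₂ − E₂h₁) = 1.23/(31.92 − 4.637) = 0.04508 per s.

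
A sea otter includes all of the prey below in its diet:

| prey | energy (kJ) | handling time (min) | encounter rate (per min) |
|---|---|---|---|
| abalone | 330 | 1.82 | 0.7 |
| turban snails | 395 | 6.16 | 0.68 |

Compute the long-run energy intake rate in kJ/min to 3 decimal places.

77.304 kJ/min

R = Σλ_iE_i / (1 + Σλ_ih_i)
Numerator: 0.7×330 + 0.68×395 = 499.6
Denominator: 1 + 0.7×1.82 + 0.68×6.16 = 6.463
R = 499.6/6.463 = 77.3 kJ/min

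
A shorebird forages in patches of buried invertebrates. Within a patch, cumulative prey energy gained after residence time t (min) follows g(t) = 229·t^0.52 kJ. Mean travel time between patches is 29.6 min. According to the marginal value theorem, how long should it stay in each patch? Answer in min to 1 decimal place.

32.1 min

Optimal t* satisfies g'(t*) = g(t*)/(T + t*).
g'(t) = 0.52·229·t^-0.48. Setting 0.52·229·t^-0.48 = 229·t^0.52/(29.6+t) gives 0.52(29.6+t) = t, so 0.48·t = 0.52×29.6.
t* = 0.52×29.6/0.48 = 32.07 min.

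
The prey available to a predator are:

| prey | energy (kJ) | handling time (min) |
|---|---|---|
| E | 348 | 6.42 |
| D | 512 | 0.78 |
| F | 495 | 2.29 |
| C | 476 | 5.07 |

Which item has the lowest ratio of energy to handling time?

E

In descending order of E/h:
D: 512/0.78 = 656 kJ/min
F: 495/2.29 = 216 kJ/min
C: 476/5.07 = 93.9 kJ/min
E: 348/6.42 = 54.2 kJ/min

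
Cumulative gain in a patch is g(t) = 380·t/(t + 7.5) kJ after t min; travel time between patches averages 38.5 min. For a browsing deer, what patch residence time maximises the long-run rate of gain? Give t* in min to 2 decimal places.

16.99 min

Maximise g(t)/(T+t): set derivative to zero → g'(t)(T+t) = g(t).
g'(t) = 380·7.5/(t + 7.5)². Setting 380·7.5/(t+7.5)² = 380t/[(t+7.5)(38.5+t)] gives 7.5(38.5+t) = t(t+7.5), so t² = 7.5×38.5 = 288.8.
t* = √288.8 = 16.99 min.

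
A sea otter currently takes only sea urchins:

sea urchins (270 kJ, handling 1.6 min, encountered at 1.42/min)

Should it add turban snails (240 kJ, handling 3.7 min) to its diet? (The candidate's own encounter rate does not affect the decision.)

On sea urchins alone, R = ΣλE/(1+Σλh) = 383.4/3.272 = 117.2 kJ/min.
Profitability of turban snails: 240/3.7 = 64.86 kJ/min.
Since 64.86 < R, time spent handling turban snails is better spent searching.

No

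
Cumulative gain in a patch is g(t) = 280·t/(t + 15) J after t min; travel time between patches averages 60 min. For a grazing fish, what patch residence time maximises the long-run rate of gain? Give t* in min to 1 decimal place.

Maximise g(t)/(T+t): set derivative to zero → g'(t)(T+t) = g(t).
g'(t) = 280·15/(t + 15)². Setting 280·15/(t+15)² = 280t/[(t+15)(60+t)] gives 15(60+t) = t(t+15), so t² = 15×60 = 900.
t* = √900 = 30 min.

30.0 min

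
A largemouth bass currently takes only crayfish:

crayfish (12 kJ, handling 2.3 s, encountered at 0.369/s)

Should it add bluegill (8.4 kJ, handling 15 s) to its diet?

On crayfish alone, R = ΣλE/(1+Σλh) = 4.428/1.849 = 2.395 kJ/s.
bluegill: E/h = 8.4/15 = 0.56 kJ/s.
0.56 < 2.395, so adding bluegill would lower the average — exclude it.

No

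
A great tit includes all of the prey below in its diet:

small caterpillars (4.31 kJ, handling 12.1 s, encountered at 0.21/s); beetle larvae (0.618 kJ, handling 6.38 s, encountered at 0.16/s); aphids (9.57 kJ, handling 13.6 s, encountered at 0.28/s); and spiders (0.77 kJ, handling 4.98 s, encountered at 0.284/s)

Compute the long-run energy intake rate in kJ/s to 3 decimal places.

R = (0.21×4.31 + 0.16×0.618 + 0.28×9.57 + 0.284×0.77) / (1 + 0.21×12.1 + 0.16×6.38 + 0.28×13.6 + 0.284×4.98) = 3.902/9.784 = 0.3988 kJ/s.

0.399 kJ/s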